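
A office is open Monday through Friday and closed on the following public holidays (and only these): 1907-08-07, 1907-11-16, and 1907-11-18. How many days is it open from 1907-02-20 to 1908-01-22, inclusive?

1907-02-20 is a Wednesday.
That's 337 days from start to end, counting both.
337 = 7 × 48 + 1, so there are 48 full weeks plus 1 extra day.
Each full week contributes 5 weekdays (Mon–Fri): 48 × 5 = 240.
The 1 extra day is Wed — 1 of them qualifies.
Total: 240 + 1 = 241.
Holidays: 1907-08-07 (Wed); 1907-11-16 (Sat); 1907-11-18 (Mon).
2 of the 3 holidays fall on weekdays; the rest are weekends and were already excluded.
Business days: 241 − 2 = 239.

239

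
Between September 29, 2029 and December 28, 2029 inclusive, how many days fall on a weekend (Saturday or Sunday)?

September 29, 2029 is a Saturday.
The range spans 91 days (inclusive of both endpoints).
91 = 7 × 13, so the span is exactly 13 full weeks.
Each full week contributes 2 weekend days (Sat, Sun): 13 × 2 = 26.
Total: 26.

26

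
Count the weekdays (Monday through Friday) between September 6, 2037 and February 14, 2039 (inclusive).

376

September 6, 2037 is a Sunday.
From September 6, 2037 to February 14, 2039 is 527 days inclusive.
527 = 7 × 75 + 2, so there are 75 full weeks plus 2 extra days.
Each full week contributes 5 weekdays (Mon–Fri): 75 × 5 = 375.
The 2 extra days are Sunday, Monday — 1 of them qualifies.
Total: 375 + 1 = 376.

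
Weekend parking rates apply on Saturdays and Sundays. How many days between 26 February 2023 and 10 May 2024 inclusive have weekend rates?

125

26 February 2023 is a Sunday.
The range spans 440 days (inclusive of both endpoints).
440 = 7 × 62 + 6, so there are 62 full weeks plus 6 extra days.
Each full week contributes 2 weekend days (Sat, Sun): 62 × 2 = 124.
The 6 extra days are Sun, Mon, Tue, Wed, Thu, Fri — 1 of them qualifies.
Total: 124 + 1 = 125.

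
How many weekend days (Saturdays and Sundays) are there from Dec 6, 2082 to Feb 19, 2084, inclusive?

Dec 6, 2082 is a Sunday.
From Dec 6, 2082 to Feb 19, 2084 is 441 days inclusive.
441 = 7 × 63, so the span is exactly 63 full weeks.
Each full week contributes 2 weekend days (Sat, Sun): 63 × 2 = 126.

126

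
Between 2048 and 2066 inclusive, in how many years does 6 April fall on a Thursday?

Day of week of April 6 in each year:
2048: Mon, 2049: Tue, 2050: Wed, 2051: Thu ✓, 2052: Sat, 2053: Sun, 2054: Mon, 2055: Tue, 2056: Thu ✓, 2057: Fri, 2058: Sat, 2059: Sun, 2060: Tue, 2061: Wed, 2062: Thu ✓, 2063: Fri, 2064: Sun, 2065: Mon, 2066: Tue
Thursdays: 2051, 2056, 2062.

3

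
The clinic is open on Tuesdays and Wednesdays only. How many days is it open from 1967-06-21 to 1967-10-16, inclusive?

33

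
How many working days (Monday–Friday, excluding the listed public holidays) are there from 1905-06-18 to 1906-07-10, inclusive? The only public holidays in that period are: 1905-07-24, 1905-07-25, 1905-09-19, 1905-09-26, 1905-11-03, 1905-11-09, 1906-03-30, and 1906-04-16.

269 working days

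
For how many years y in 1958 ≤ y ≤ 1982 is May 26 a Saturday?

3

Day of week of May 26 in each year:
1958: Mon, 1959: Tue, 1960: Thu, 1961: Fri, 1962: Sat ✓, 1963: Sun, 1964: Tue, 1965: Wed, 1966: Thu, 1967: Fri, 1968: Sun, 1969: Mon, 1970: Tue, 1971: Wed, 1972: Fri, 1973: Sat ✓, 1974: Sun, 1975: Mon, 1976: Wed, 1977: Thu, 1978: Fri, 1979: Sat ✓, 1980: Mon, 1981: Tue, 1982: Wed
Saturdays: 1962, 1973, 1979.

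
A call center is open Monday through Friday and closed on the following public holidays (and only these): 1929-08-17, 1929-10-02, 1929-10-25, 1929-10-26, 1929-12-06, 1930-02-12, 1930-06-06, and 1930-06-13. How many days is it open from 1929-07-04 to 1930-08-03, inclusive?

276

1929-07-04 is a Thursday.
That's 396 days from start to end, counting both.
396 = 7 × 56 + 4, so there are 56 full weeks plus 4 extra days.
Each full week contributes 5 weekdays (Mon–Fri): 56 × 5 = 280.
The 4 extra days are Thu, Fri, Sat, Sun — 2 of them qualify.
Total: 280 + 2 = 282.
Holidays: 1929-08-17 (Sat); 1929-10-02 (Wed); 1929-10-25 (Fri); 1929-10-26 (Sat); 1929-12-06 (Fri); 1930-02-12 (Wed); 1930-06-06 (Fri); 1930-06-13 (Fri).
6 of the 8 holidays fall on weekdays; the rest are weekends and were already excluded.
Business days: 282 − 6 = 276.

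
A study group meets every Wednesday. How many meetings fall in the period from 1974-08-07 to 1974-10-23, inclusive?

1974-08-07 is a Wednesday.
From 1974-08-07 to 1974-10-23 is 78 days inclusive.
78 = 7 × 11 + 1, so there are 11 full weeks plus 1 extra day.
Each full week contributes one Wednesday: 11 so far.
The 1 extra day is Wednesday — 1 of them qualifies.
Total: 11 + 1 = 12.

12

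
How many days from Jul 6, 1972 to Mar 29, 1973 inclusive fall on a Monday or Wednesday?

Jul 6, 1972 is a Thursday.
That's 267 days from start to end, counting both.
267 = 7 × 38 + 1, so there are 38 full weeks plus 1 extra day.
Each full week contributes 2 days from the set (Mon, Wed): 38 × 2 = 76.
The 1 extra day is Thursday — none qualify.
Total: 76 + 0 = 76.

76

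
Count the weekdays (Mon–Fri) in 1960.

261

1 January 1960 is a Friday.
From 1 January 1960 to 31 December 1960 is 366 days inclusive.
366 = 7 × 52 + 2, so there are 52 full weeks plus 2 extra days.
Each full week contributes 5 weekdays (Mon–Fri): 52 × 5 = 260.
The 2 extra days are Friday, Saturday — 1 of them qualifies.
Total: 260 + 1 = 261.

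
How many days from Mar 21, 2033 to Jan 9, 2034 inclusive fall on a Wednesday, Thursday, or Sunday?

126

Mar 21, 2033 is a Monday.
From Mar 21, 2033 to Jan 9, 2034 is 295 days inclusive.
295 = 7 × 42 + 1, so there are 42 full weeks plus 1 extra day.
Each full week contributes 3 days from the set (Wed, Thu, Sun): 42 × 3 = 126.
The 1 extra day is Monday — none qualify.
Total: 126 + 0 = 126.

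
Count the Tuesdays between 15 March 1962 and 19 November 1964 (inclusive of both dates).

15 March 1962 is a Thursday.
From 15 March 1962 to 19 November 1964 is 981 days inclusive.
981 = 7 × 140 + 1, so there are 140 full weeks plus 1 extra day.
Each full week contributes one Tuesday: 140 so far.
The 1 extra day is Thu — none qualify.
Total: 140 + 0 = 140.

140 Tuesdays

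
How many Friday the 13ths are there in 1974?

2

The 13th falls on a Friday when the month's 13th has weekday Fri.
Jan 13 is Sun; Feb 13 is Wed; Mar 13 is Wed; Apr 13 is Sat; May 13 is Mon; Jun 13 is Thu; Jul 13 is Sat; Aug 13 is Tue; Sep 13 is Fri ✓; Oct 13 is Sun; Nov 13 is Wed; Dec 13 is Fri ✓.
Friday the 13ths: Sep, Dec.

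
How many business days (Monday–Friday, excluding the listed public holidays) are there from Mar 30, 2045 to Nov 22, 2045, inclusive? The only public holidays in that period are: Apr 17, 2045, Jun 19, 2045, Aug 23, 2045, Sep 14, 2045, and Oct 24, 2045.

165

Mar 30, 2045 is a Thursday.
That's 238 days from start to end, counting both.
238 = 7 × 34, so the span is exactly 34 full weeks.
Each full week contributes 5 weekdays (Mon–Fri): 34 × 5 = 170.
Holidays: Apr 17, 2045 (Mon); Jun 19, 2045 (Mon); Aug 23, 2045 (Wed); Sep 14, 2045 (Thu); Oct 24, 2045 (Tue).
All 5 holidays fall on weekdays, so subtract 5.
Business days: 170 − 5 = 165.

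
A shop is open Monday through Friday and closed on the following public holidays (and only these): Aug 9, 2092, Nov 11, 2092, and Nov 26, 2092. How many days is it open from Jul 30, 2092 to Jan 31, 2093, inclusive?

Jul 30, 2092 is a Wednesday.
The range spans 186 days (inclusive of both endpoints).
186 = 7 × 26 + 4, so there are 26 full weeks plus 4 extra days.
Each full week contributes 5 weekdays (Mon–Fri): 26 × 5 = 130.
The 4 extra days are Wednesday, Thursday, Friday, Saturday — 3 of them qualify.
Total: 130 + 3 = 133.
Holidays: Aug 9, 2092 (Sat); Nov 11, 2092 (Tue); Nov 26, 2092 (Wed).
2 of the 3 holidays fall on weekdays; the rest are weekends and were already excluded.
Business days: 133 − 2 = 131.

131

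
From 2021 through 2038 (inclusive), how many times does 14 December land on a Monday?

Day of week of December 14 in each year:
2021: Tue, 2022: Wed, 2023: Thu, 2024: Sat, 2025: Sun, 2026: Mon ✓, 2027: Tue, 2028: Thu, 2029: Fri, 2030: Sat, 2031: Sun, 2032: Tue, 2033: Wed, 2034: Thu, 2035: Fri, 2036: Sun, 2037: Mon ✓, 2038: Tue
Mondays: 2026, 2037.

2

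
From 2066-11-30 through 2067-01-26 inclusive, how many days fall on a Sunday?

2066-11-30 is a Tuesday.
That's 58 days from start to end, counting both.
58 = 7 × 8 + 2, so there are 8 full weeks plus 2 extra days.
Each full week contributes one Sunday: 8 so far.
The 2 extra days are Tuesday, Wednesday — none qualify.
Total: 8 + 0 = 8.

8 Sundays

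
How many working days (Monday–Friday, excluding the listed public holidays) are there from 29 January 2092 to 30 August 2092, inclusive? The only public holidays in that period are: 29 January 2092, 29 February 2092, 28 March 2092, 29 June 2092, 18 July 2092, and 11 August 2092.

149 working days

29 January 2092 is a Tuesday.
The range spans 215 days (inclusive of both endpoints).
215 = 7 × 30 + 5, so there are 30 full weeks plus 5 extra days.
Each full week contributes 5 weekdays (Mon–Fri): 30 × 5 = 150.
The 5 extra days are Tue, Wed, Thu, Fri, Sat — 4 of them qualify.
Total: 150 + 4 = 154.
Holidays: 29 January 2092 (Tue); 29 February 2092 (Fri); 28 March 2092 (Fri); 29 June 2092 (Sun); 18 July 2092 (Fri); 11 August 2092 (Mon).
5 of the 6 holidays fall on weekdays; the rest are weekends and were already excluded.
Business days: 154 − 5 = 149.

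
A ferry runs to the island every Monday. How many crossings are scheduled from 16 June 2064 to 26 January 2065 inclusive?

16 June 2064 is a Monday.
From 16 June 2064 to 26 January 2065 is 225 days inclusive.
225 = 7 × 32 + 1, so there are 32 full weeks plus 1 extra day.
Each full week contributes one Monday: 32 so far.
The 1 extra day is Monday — 1 of them qualifies.
Total: 32 + 1 = 33.

33 Mondays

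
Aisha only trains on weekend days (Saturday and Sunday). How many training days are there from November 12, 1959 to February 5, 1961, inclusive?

November 12, 1959 is a Thursday.
The range spans 452 days (inclusive of both endpoints).
452 = 7 × 64 + 4, so there are 64 full weeks plus 4 extra days.
Each full week contributes 2 weekend days (Sat, Sun): 64 × 2 = 128.
The 4 extra days are Thursday, Friday, Saturday, Sunday — 2 of them qualify.
Total: 128 + 2 = 130.

130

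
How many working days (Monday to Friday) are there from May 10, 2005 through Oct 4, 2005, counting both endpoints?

106 weekdays

May 10, 2005 is a Tuesday.
The range spans 148 days (inclusive of both endpoints).
148 = 7 × 21 + 1, so there are 21 full weeks plus 1 extra day.
Each full week contributes 5 weekdays (Mon–Fri): 21 × 5 = 105.
The 1 extra day is Tuesday — 1 of them qualifies.
Total: 105 + 1 = 106.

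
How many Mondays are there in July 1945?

5

1 July 1945 is a Sunday.
That's 31 days from start to end, counting both.
31 = 7 × 4 + 3, so there are 4 full weeks plus 3 extra days.
Each full week contributes one Monday: 4 so far.
The 3 extra days are Sun, Mon, Tue — 1 of them qualifies.
Total: 4 + 1 = 5.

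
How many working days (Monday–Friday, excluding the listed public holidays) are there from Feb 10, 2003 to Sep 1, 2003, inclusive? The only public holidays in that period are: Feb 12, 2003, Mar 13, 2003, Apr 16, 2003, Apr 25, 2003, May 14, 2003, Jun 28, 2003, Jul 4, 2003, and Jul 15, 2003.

139 working days

Feb 10, 2003 is a Monday.
The range spans 204 days (inclusive of both endpoints).
204 = 7 × 29 + 1, so there are 29 full weeks plus 1 extra day.
Each full week contributes 5 weekdays (Mon–Fri): 29 × 5 = 145.
The 1 extra day is Monday — 1 of them qualifies.
Total: 145 + 1 = 146.
Holidays: Feb 12, 2003 (Wed); Mar 13, 2003 (Thu); Apr 16, 2003 (Wed); Apr 25, 2003 (Fri); May 14, 2003 (Wed); Jun 28, 2003 (Sat); Jul 4, 2003 (Fri); Jul 15, 2003 (Tue).
7 of the 8 holidays fall on weekdays; the rest are weekends and were already excluded.
Business days: 146 − 7 = 139.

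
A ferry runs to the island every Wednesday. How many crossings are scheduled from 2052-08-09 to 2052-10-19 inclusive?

2052-08-09 is a Friday.
That's 72 days from start to end, counting both.
72 = 7 × 10 + 2, so there are 10 full weeks plus 2 extra days.
Each full week contributes one Wednesday: 10 so far.
The 2 extra days are Friday, Saturday — none qualify.
Total: 10 + 0 = 10.

10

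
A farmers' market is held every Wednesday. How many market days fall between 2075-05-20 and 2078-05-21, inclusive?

157 Wednesdays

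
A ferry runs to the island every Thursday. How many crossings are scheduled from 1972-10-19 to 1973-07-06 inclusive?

38 Thursdays

1972-10-19 is a Thursday.
That's 261 days from start to end, counting both.
261 = 7 × 37 + 2, so there are 37 full weeks plus 2 extra days.
Each full week contributes one Thursday: 37 so far.
The 2 extra days are Thursday, Friday — 1 of them qualifies.
Total: 37 + 1 = 38.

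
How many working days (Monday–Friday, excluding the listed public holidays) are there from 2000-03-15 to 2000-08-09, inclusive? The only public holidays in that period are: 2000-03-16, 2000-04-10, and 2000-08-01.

103

2000-03-15 is a Wednesday.
The range spans 148 days (inclusive of both endpoints).
148 = 7 × 21 + 1, so there are 21 full weeks plus 1 extra day.
Each full week contributes 5 weekdays (Mon–Fri): 21 × 5 = 105.
The 1 extra day is Wednesday — 1 of them qualifies.
Total: 105 + 1 = 106.
Holidays: 2000-03-16 (Thu); 2000-04-10 (Mon); 2000-08-01 (Tue).
All 3 holidays fall on weekdays, so subtract 3.
Business days: 106 − 3 = 103.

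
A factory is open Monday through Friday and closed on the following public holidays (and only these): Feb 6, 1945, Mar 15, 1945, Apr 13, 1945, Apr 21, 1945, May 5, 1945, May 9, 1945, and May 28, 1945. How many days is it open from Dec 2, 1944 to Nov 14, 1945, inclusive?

243 business days

Dec 2, 1944 is a Saturday.
That's 348 days from start to end, counting both.
348 = 7 × 49 + 5, so there are 49 full weeks plus 5 extra days.
Each full week contributes 5 weekdays (Mon–Fri): 49 × 5 = 245.
The 5 extra days are Saturday, Sunday, Monday, Tuesday, Wednesday — 3 of them qualify.
Total: 245 + 3 = 248.
Holidays: Feb 6, 1945 (Tue); Mar 15, 1945 (Thu); Apr 13, 1945 (Fri); Apr 21, 1945 (Sat); May 5, 1945 (Sat); May 9, 1945 (Wed); May 28, 1945 (Mon).
5 of the 7 holidays fall on weekdays; the rest are weekends and were already excluded.
Business days: 248 − 5 = 243.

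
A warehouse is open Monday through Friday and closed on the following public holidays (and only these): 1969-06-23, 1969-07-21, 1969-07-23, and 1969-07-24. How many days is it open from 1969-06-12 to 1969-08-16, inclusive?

43 working days

1969-06-12 is a Thursday.
The range spans 66 days (inclusive of both endpoints).
66 = 7 × 9 + 3, so there are 9 full weeks plus 3 extra days.
Each full week contributes 5 weekdays (Mon–Fri): 9 × 5 = 45.
The 3 extra days are Thu, Fri, Sat — 2 of them qualify.
Total: 45 + 2 = 47.
Holidays: 1969-06-23 (Mon); 1969-07-21 (Mon); 1969-07-23 (Wed); 1969-07-24 (Thu).
All 4 holidays fall on weekdays, so subtract 4.
Business days: 47 − 4 = 43.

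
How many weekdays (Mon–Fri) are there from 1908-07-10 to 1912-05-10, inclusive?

1001 weekdays

1908-07-10 is a Friday.
From 1908-07-10 to 1912-05-10 is 1401 days inclusive.
1401 = 7 × 200 + 1, so there are 200 full weeks plus 1 extra day.
Each full week contributes 5 weekdays (Mon–Fri): 200 × 5 = 1000.
The 1 extra day is Friday — 1 of them qualifies.
Total: 1000 + 1 = 1001.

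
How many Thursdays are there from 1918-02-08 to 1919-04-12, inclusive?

61

1918-02-08 is a Friday.
That's 429 days from start to end, counting both.
429 = 7 × 61 + 2, so there are 61 full weeks plus 2 extra days.
Each full week contributes one Thursday: 61 so far.
The 2 extra days are Friday, Saturday — none qualify.
Total: 61 + 0 = 61.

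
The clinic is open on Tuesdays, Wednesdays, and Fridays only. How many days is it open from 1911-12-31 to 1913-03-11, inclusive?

187

1911-12-31 is a Sunday.
From 1911-12-31 to 1913-03-11 is 437 days inclusive.
437 = 7 × 62 + 3, so there are 62 full weeks plus 3 extra days.
Each full week contributes 3 days from the set (Tue, Wed, Fri): 62 × 3 = 186.
The 3 extra days are Sun, Mon, Tue — 1 of them qualifies.
Total: 186 + 1 = 187.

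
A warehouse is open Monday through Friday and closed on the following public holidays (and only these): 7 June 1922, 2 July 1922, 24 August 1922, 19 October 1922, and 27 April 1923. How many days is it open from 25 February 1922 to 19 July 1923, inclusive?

360

25 February 1922 is a Saturday.
From 25 February 1922 to 19 July 1923 is 510 days inclusive.
510 = 7 × 72 + 6, so there are 72 full weeks plus 6 extra days.
Each full week contributes 5 weekdays (Mon–Fri): 72 × 5 = 360.
The 6 extra days are Saturday, Sunday, Monday, Tuesday, Wednesday, Thursday — 4 of them qualify.
Total: 360 + 4 = 364.
Holidays: 7 June 1922 (Wed); 2 July 1922 (Sun); 24 August 1922 (Thu); 19 October 1922 (Thu); 27 April 1923 (Fri).
4 of the 5 holidays fall on weekdays; the rest are weekends and were already excluded.
Business days: 364 − 4 = 360.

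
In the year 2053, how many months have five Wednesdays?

A month has five Wednesdays exactly when Wednesday falls within its first (length − 28) days.
Jan: 31 days, starts Wed → 5 of Wed, Thu, Fri ✓
Feb: 28 days, starts Sat → 5 of (none)
Mar: 31 days, starts Sat → 5 of Sat, Sun, Mon
Apr: 30 days, starts Tue → 5 of Tue, Wed ✓
May: 31 days, starts Thu → 5 of Thu, Fri, Sat
Jun: 30 days, starts Sun → 5 of Sun, Mon
Jul: 31 days, starts Tue → 5 of Tue, Wed, Thu ✓
Aug: 31 days, starts Fri → 5 of Fri, Sat, Sun
Sep: 30 days, starts Mon → 5 of Mon, Tue
Oct: 31 days, starts Wed → 5 of Wed, Thu, Fri ✓
Nov: 30 days, starts Sat → 5 of Sat, Sun
Dec: 31 days, starts Mon → 5 of Mon, Tue, Wed ✓
Months with five Wednesdays: Jan, Apr, Jul, Oct, Dec.

5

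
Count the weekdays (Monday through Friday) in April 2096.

21

2096-04-01 is a Sunday.
From 2096-04-01 to 2096-04-30 is 30 days inclusive.
30 = 7 × 4 + 2, so there are 4 full weeks plus 2 extra days.
Each full week contributes 5 weekdays (Mon–Fri): 4 × 5 = 20.
The 2 extra days are Sun, Mon — 1 of them qualifies.
Total: 20 + 1 = 21.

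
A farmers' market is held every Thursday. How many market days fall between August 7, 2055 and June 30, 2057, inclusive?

99 Thursdays

August 7, 2055 is a Saturday.
From August 7, 2055 to June 30, 2057 is 694 days inclusive.
694 = 7 × 99 + 1, so there are 99 full weeks plus 1 extra day.
Each full week contributes one Thursday: 99 so far.
The 1 extra day is Sat — none qualify.
Total: 99 + 0 = 99.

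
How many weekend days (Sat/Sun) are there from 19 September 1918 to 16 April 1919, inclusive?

60

19 September 1918 is a Thursday.
From 19 September 1918 to 16 April 1919 is 210 days inclusive.
210 = 7 × 30, so the span is exactly 30 full weeks.
Each full week contributes 2 weekend days (Sat, Sun): 30 × 2 = 60.
Total: 60.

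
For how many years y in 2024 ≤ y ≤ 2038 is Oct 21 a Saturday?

Day of week of October 21 in each year:
2024: Mon, 2025: Tue, 2026: Wed, 2027: Thu, 2028: Sat ✓, 2029: Sun, 2030: Mon, 2031: Tue, 2032: Thu, 2033: Fri, 2034: Sat ✓, 2035: Sun, 2036: Tue, 2037: Wed, 2038: Thu
Saturdays: 2028, 2034.

2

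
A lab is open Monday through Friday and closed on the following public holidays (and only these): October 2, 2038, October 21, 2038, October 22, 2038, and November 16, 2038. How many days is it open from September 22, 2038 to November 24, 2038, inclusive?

September 22, 2038 is a Wednesday.
From September 22, 2038 to November 24, 2038 is 64 days inclusive.
64 = 7 × 9 + 1, so there are 9 full weeks plus 1 extra day.
Each full week contributes 5 weekdays (Mon–Fri): 9 × 5 = 45.
The 1 extra day is Wednesday — 1 of them qualifies.
Total: 45 + 1 = 46.
Holidays: October 2, 2038 (Sat); October 21, 2038 (Thu); October 22, 2038 (Fri); November 16, 2038 (Tue).
3 of the 4 holidays fall on weekdays; the rest are weekends and were already excluded.
Business days: 46 − 3 = 43.

43 working days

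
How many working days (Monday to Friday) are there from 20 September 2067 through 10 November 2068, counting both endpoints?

20 September 2067 is a Tuesday.
The range spans 418 days (inclusive of both endpoints).
418 = 7 × 59 + 5, so there are 59 full weeks plus 5 extra days.
Each full week contributes 5 weekdays (Mon–Fri): 59 × 5 = 295.
The 5 extra days are Tuesday, Wednesday, Thursday, Friday, Saturday — 4 of them qualify.
Total: 295 + 4 = 299.

299 weekdays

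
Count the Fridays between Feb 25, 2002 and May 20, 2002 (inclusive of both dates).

Feb 25, 2002 is a Monday.
From Feb 25, 2002 to May 20, 2002 is 85 days inclusive.
85 = 7 × 12 + 1, so there are 12 full weeks plus 1 extra day.
Each full week contributes one Friday: 12 so far.
The 1 extra day is Monday — none qualify.
Total: 12 + 0 = 12.

12 Fridays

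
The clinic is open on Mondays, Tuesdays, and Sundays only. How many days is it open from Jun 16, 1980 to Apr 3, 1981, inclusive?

Jun 16, 1980 is a Monday.
That's 292 days from start to end, counting both.
292 = 7 × 41 + 5, so there are 41 full weeks plus 5 extra days.
Each full week contributes 3 days from the set (Mon, Tue, Sun): 41 × 3 = 123.
The 5 extra days are Mon, Tue, Wed, Thu, Fri — 2 of them qualify.
Total: 123 + 2 = 125.

125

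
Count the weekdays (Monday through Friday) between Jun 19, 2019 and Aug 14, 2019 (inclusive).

41

Jun 19, 2019 is a Wednesday.
The range spans 57 days (inclusive of both endpoints).
57 = 7 × 8 + 1, so there are 8 full weeks plus 1 extra day.
Each full week contributes 5 weekdays (Mon–Fri): 8 × 5 = 40.
The 1 extra day is Wednesday — 1 of them qualifies.
Total: 40 + 1 = 41.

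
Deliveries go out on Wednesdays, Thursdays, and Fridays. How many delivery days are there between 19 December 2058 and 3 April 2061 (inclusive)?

359

19 December 2058 is a Thursday.
The range spans 837 days (inclusive of both endpoints).
837 = 7 × 119 + 4, so there are 119 full weeks plus 4 extra days.
Each full week contributes 3 days from the set (Wed, Thu, Fri): 119 × 3 = 357.
The 4 extra days are Thu, Fri, Sat, Sun — 2 of them qualify.
Total: 357 + 2 = 359.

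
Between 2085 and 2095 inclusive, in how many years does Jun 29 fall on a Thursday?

Day of week of June 29 in each year:
2085: Fri, 2086: Sat, 2087: Sun, 2088: Tue, 2089: Wed, 2090: Thu ✓, 2091: Fri, 2092: Sun, 2093: Mon, 2094: Tue, 2095: Wed
Thursdays: 2090.

1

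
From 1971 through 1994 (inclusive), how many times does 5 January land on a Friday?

3

Day of week of January 5 in each year:
1971: Tue, 1972: Wed, 1973: Fri ✓, 1974: Sat, 1975: Sun, 1976: Mon, 1977: Wed, 1978: Thu, 1979: Fri ✓, 1980: Sat, 1981: Mon, 1982: Tue, 1983: Wed, 1984: Thu, 1985: Sat, 1986: Sun, 1987: Mon, 1988: Tue, 1989: Thu, 1990: Fri ✓, 1991: Sat, 1992: Sun, 1993: Tue, 1994: Wed
Fridays: 1973, 1979, 1990.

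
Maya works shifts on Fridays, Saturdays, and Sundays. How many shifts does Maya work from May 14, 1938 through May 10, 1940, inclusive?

312

May 14, 1938 is a Saturday.
From May 14, 1938 to May 10, 1940 is 728 days inclusive.
728 = 7 × 104, so the span is exactly 104 full weeks.
Each full week contributes 3 days from the set (Fri, Sat, Sun): 104 × 3 = 312.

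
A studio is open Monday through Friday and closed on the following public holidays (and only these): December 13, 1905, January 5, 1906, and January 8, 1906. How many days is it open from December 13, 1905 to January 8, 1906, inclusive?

16

December 13, 1905 is a Wednesday.
The range spans 27 days (inclusive of both endpoints).
27 = 7 × 3 + 6, so there are 3 full weeks plus 6 extra days.
Each full week contributes 5 weekdays (Mon–Fri): 3 × 5 = 15.
The 6 extra days are Wednesday, Thursday, Friday, Saturday, Sunday, Monday — 4 of them qualify.
Total: 15 + 4 = 19.
Holidays: December 13, 1905 (Wed); January 5, 1906 (Fri); January 8, 1906 (Mon).
All 3 holidays fall on weekdays, so subtract 3.
Business days: 19 − 3 = 16.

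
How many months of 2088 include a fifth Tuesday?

A month has five Tuesdays exactly when Tuesday falls within its first (length − 28) days.
Jan: 31 days, starts Thu → 5 of Thu, Fri, Sat
Feb: 29 days, starts Sun → 5 of Sun
Mar: 31 days, starts Mon → 5 of Mon, Tue, Wed ✓
Apr: 30 days, starts Thu → 5 of Thu, Fri
May: 31 days, starts Sat → 5 of Sat, Sun, Mon
Jun: 30 days, starts Tue → 5 of Tue, Wed ✓
Jul: 31 days, starts Thu → 5 of Thu, Fri, Sat
Aug: 31 days, starts Sun → 5 of Sun, Mon, Tue ✓
Sep: 30 days, starts Wed → 5 of Wed, Thu
Oct: 31 days, starts Fri → 5 of Fri, Sat, Sun
Nov: 30 days, starts Mon → 5 of Mon, Tue ✓
Dec: 31 days, starts Wed → 5 of Wed, Thu, Fri
Months with five Tuesdays: Mar, Jun, Aug, Nov.

4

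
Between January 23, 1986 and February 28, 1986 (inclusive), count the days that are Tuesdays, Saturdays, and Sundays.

January 23, 1986 is a Thursday.
From January 23, 1986 to February 28, 1986 is 37 days inclusive.
37 = 7 × 5 + 2, so there are 5 full weeks plus 2 extra days.
Each full week contributes 3 days from the set (Tue, Sat, Sun): 5 × 3 = 15.
The 2 extra days are Thursday, Friday — none qualify.
Total: 15 + 0 = 15.

15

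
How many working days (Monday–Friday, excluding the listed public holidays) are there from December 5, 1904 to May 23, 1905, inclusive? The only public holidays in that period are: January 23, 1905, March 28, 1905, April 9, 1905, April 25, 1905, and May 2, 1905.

December 5, 1904 is a Monday.
From December 5, 1904 to May 23, 1905 is 170 days inclusive.
170 = 7 × 24 + 2, so there are 24 full weeks plus 2 extra days.
Each full week contributes 5 weekdays (Mon–Fri): 24 × 5 = 120.
The 2 extra days are Mon, Tue — 2 of them qualify.
Total: 120 + 2 = 122.
Holidays: January 23, 1905 (Mon); March 28, 1905 (Tue); April 9, 1905 (Sun); April 25, 1905 (Tue); May 2, 1905 (Tue).
4 of the 5 holidays fall on weekdays; the rest are weekends and were already excluded.
Business days: 122 − 4 = 118.

118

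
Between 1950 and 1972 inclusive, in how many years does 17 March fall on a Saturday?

Day of week of March 17 in each year:
1950: Fri, 1951: Sat ✓, 1952: Mon, 1953: Tue, 1954: Wed, 1955: Thu, 1956: Sat ✓, 1957: Sun, 1958: Mon, 1959: Tue, 1960: Thu, 1961: Fri, 1962: Sat ✓, 1963: Sun, 1964: Tue, 1965: Wed, 1966: Thu, 1967: Fri, 1968: Sun, 1969: Mon, 1970: Tue, 1971: Wed, 1972: Fri
Saturdays: 1951, 1956, 1962.

3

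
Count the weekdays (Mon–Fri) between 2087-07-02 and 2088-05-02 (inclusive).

218 weekdays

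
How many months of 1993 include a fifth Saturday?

4

A month has five Saturdays exactly when Saturday falls within its first (length − 28) days.
Jan: 31 days, starts Fri → 5 of Fri, Sat, Sun ✓
Feb: 28 days, starts Mon → 5 of (none)
Mar: 31 days, starts Mon → 5 of Mon, Tue, Wed
Apr: 30 days, starts Thu → 5 of Thu, Fri
May: 31 days, starts Sat → 5 of Sat, Sun, Mon ✓
Jun: 30 days, starts Tue → 5 of Tue, Wed
Jul: 31 days, starts Thu → 5 of Thu, Fri, Sat ✓
Aug: 31 days, starts Sun → 5 of Sun, Mon, Tue
Sep: 30 days, starts Wed → 5 of Wed, Thu
Oct: 31 days, starts Fri → 5 of Fri, Sat, Sun ✓
Nov: 30 days, starts Mon → 5 of Mon, Tue
Dec: 31 days, starts Wed → 5 of Wed, Thu, Fri
Months with five Saturdays: Jan, May, Jul, Oct.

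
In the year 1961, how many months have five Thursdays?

A month has five Thursdays exactly when Thursday falls within its first (length − 28) days.
Jan: 31 days, starts Sun → 5 of Sun, Mon, Tue
Feb: 28 days, starts Wed → 5 of (none)
Mar: 31 days, starts Wed → 5 of Wed, Thu, Fri ✓
Apr: 30 days, starts Sat → 5 of Sat, Sun
May: 31 days, starts Mon → 5 of Mon, Tue, Wed
Jun: 30 days, starts Thu → 5 of Thu, Fri ✓
Jul: 31 days, starts Sat → 5 of Sat, Sun, Mon
Aug: 31 days, starts Tue → 5 of Tue, Wed, Thu ✓
Sep: 30 days, starts Fri → 5 of Fri, Sat
Oct: 31 days, starts Sun → 5 of Sun, Mon, Tue
Nov: 30 days, starts Wed → 5 of Wed, Thu ✓
Dec: 31 days, starts Fri → 5 of Fri, Sat, Sun
Months with five Thursdays: Mar, Jun, Aug, Nov.

4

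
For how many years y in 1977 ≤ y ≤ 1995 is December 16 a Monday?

2

Day of week of December 16 in each year:
1977: Fri, 1978: Sat, 1979: Sun, 1980: Tue, 1981: Wed, 1982: Thu, 1983: Fri, 1984: Sun, 1985: Mon ✓, 1986: Tue, 1987: Wed, 1988: Fri, 1989: Sat, 1990: Sun, 1991: Mon ✓, 1992: Wed, 1993: Thu, 1994: Fri, 1995: Sat
Mondays: 1985, 1991.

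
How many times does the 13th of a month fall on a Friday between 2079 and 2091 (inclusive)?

Friday-the-13ths by year:
2079: Jan, Oct
2080: Sep, Dec
2081: Jun
2082: Feb, Mar, Nov
2083: Aug
2084: Oct
2085: Apr, Jul
2086: Sep, Dec
2087: Jun
2088: Feb, Aug
2089: May
2090: Jan, Oct
2091: Apr, Jul

22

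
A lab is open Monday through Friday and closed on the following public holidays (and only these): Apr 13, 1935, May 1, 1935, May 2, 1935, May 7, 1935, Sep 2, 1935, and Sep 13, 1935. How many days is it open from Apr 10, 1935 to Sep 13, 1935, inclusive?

Apr 10, 1935 is a Wednesday.
From Apr 10, 1935 to Sep 13, 1935 is 157 days inclusive.
157 = 7 × 22 + 3, so there are 22 full weeks plus 3 extra days.
Each full week contributes 5 weekdays (Mon–Fri): 22 × 5 = 110.
The 3 extra days are Wednesday, Thursday, Friday — 3 of them qualify.
Total: 110 + 3 = 113.
Holidays: Apr 13, 1935 (Sat); May 1, 1935 (Wed); May 2, 1935 (Thu); May 7, 1935 (Tue); Sep 2, 1935 (Mon); Sep 13, 1935 (Fri).
5 of the 6 holidays fall on weekdays; the rest are weekends and were already excluded.
Business days: 113 − 5 = 108.

108 working days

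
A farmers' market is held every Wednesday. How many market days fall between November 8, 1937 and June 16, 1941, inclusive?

November 8, 1937 is a Monday.
From November 8, 1937 to June 16, 1941 is 1317 days inclusive.
1317 = 7 × 188 + 1, so there are 188 full weeks plus 1 extra day.
Each full week contributes one Wednesday: 188 so far.
The 1 extra day is Monday — none qualify.
Total: 188 + 0 = 188.

188 Wednesdays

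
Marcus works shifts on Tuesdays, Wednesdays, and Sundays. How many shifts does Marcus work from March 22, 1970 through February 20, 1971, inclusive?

144

March 22, 1970 is a Sunday.
From March 22, 1970 to February 20, 1971 is 336 days inclusive.
336 = 7 × 48, so the span is exactly 48 full weeks.
Each full week contributes 3 days from the set (Tue, Wed, Sun): 48 × 3 = 144.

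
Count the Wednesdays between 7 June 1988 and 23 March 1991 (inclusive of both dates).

146

7 June 1988 is a Tuesday.
The range spans 1020 days (inclusive of both endpoints).
1020 = 7 × 145 + 5, so there are 145 full weeks plus 5 extra days.
Each full week contributes one Wednesday: 145 so far.
The 5 extra days are Tuesday, Wednesday, Thursday, Friday, Saturday — 1 of them qualifies.
Total: 145 + 1 = 146.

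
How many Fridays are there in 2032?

2032-01-01 is a Thursday.
From 2032-01-01 to 2032-12-31 is 366 days inclusive.
366 = 7 × 52 + 2, so there are 52 full weeks plus 2 extra days.
Each full week contributes one Friday: 52 so far.
The 2 extra days are Thursday, Friday — 1 of them qualifies.
Total: 52 + 1 = 53.

53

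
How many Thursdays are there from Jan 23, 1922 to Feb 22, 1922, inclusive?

Jan 23, 1922 is a Monday.
The range spans 31 days (inclusive of both endpoints).
31 = 7 × 4 + 3, so there are 4 full weeks plus 3 extra days.
Each full week contributes one Thursday: 4 so far.
The 3 extra days are Mon, Tue, Wed — none qualify.
Total: 4 + 0 = 4.

4 Thursdays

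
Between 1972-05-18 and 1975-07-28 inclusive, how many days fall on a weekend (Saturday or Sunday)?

1972-05-18 is a Thursday.
That's 1167 days from start to end, counting both.
1167 = 7 × 166 + 5, so there are 166 full weeks plus 5 extra days.
Each full week contributes 2 weekend days (Sat, Sun): 166 × 2 = 332.
The 5 extra days are Thu, Fri, Sat, Sun, Mon — 2 of them qualify.
Total: 332 + 2 = 334.

334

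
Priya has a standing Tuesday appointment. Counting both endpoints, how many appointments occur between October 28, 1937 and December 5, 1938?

October 28, 1937 is a Thursday.
That's 404 days from start to end, counting both.
404 = 7 × 57 + 5, so there are 57 full weeks plus 5 extra days.
Each full week contributes one Tuesday: 57 so far.
The 5 extra days are Thu, Fri, Sat, Sun, Mon — none qualify.
Total: 57 + 0 = 57.

57 Tuesdays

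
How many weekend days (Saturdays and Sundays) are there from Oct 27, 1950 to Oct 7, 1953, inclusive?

308

Oct 27, 1950 is a Friday.
That's 1077 days from start to end, counting both.
1077 = 7 × 153 + 6, so there are 153 full weeks plus 6 extra days.
Each full week contributes 2 weekend days (Sat, Sun): 153 × 2 = 306.
The 6 extra days are Friday, Saturday, Sunday, Monday, Tuesday, Wednesday — 2 of them qualify.
Total: 306 + 2 = 308.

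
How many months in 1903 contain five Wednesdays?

4

A month has five Wednesdays exactly when Wednesday falls within its first (length − 28) days.
Jan: 31 days, starts Thu → 5 of Thu, Fri, Sat
Feb: 28 days, starts Sun → 5 of (none)
Mar: 31 days, starts Sun → 5 of Sun, Mon, Tue
Apr: 30 days, starts Wed → 5 of Wed, Thu ✓
May: 31 days, starts Fri → 5 of Fri, Sat, Sun
Jun: 30 days, starts Mon → 5 of Mon, Tue
Jul: 31 days, starts Wed → 5 of Wed, Thu, Fri ✓
Aug: 31 days, starts Sat → 5 of Sat, Sun, Mon
Sep: 30 days, starts Tue → 5 of Tue, Wed ✓
Oct: 31 days, starts Thu → 5 of Thu, Fri, Sat
Nov: 30 days, starts Sun → 5 of Sun, Mon
Dec: 31 days, starts Tue → 5 of Tue, Wed, Thu ✓
Months with five Wednesdays: Apr, Jul, Sep, Dec.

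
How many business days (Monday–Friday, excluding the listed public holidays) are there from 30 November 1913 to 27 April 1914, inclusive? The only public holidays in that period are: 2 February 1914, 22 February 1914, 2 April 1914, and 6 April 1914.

30 November 1913 is a Sunday.
The range spans 149 days (inclusive of both endpoints).
149 = 7 × 21 + 2, so there are 21 full weeks plus 2 extra days.
Each full week contributes 5 weekdays (Mon–Fri): 21 × 5 = 105.
The 2 extra days are Sunday, Monday — 1 of them qualifies.
Total: 105 + 1 = 106.
Holidays: 2 February 1914 (Mon); 22 February 1914 (Sun); 2 April 1914 (Thu); 6 April 1914 (Mon).
3 of the 4 holidays fall on weekdays; the rest are weekends and were already excluded.
Business days: 106 − 3 = 103.

103 business days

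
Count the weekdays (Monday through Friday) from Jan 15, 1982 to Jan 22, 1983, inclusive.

Jan 15, 1982 is a Friday.
That's 373 days from start to end, counting both.
373 = 7 × 53 + 2, so there are 53 full weeks plus 2 extra days.
Each full week contributes 5 weekdays (Mon–Fri): 53 × 5 = 265.
The 2 extra days are Fri, Sat — 1 of them qualifies.
Total: 265 + 1 = 266.

266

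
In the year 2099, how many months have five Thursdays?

5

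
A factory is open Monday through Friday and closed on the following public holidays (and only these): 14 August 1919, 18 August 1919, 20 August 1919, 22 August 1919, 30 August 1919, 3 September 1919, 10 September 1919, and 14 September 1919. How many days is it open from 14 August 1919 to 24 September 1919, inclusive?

24 business days

14 August 1919 is a Thursday.
The range spans 42 days (inclusive of both endpoints).
42 = 7 × 6, so the span is exactly 6 full weeks.
Each full week contributes 5 weekdays (Mon–Fri): 6 × 5 = 30.
Holidays: 14 August 1919 (Thu); 18 August 1919 (Mon); 20 August 1919 (Wed); 22 August 1919 (Fri); 30 August 1919 (Sat); 3 September 1919 (Wed); 10 September 1919 (Wed); 14 September 1919 (Sun).
6 of the 8 holidays fall on weekdays; the rest are weekends and were already excluded.
Business days: 30 − 6 = 24.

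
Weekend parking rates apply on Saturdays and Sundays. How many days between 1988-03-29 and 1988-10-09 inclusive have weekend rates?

56

1988-03-29 is a Tuesday.
From 1988-03-29 to 1988-10-09 is 195 days inclusive.
195 = 7 × 27 + 6, so there are 27 full weeks plus 6 extra days.
Each full week contributes 2 weekend days (Sat, Sun): 27 × 2 = 54.
The 6 extra days are Tuesday, Wednesday, Thursday, Friday, Saturday, Sunday — 2 of them qualify.
Total: 54 + 2 = 56.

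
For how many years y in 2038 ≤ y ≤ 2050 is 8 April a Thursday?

Day of week of April 8 in each year:
2038: Thu ✓, 2039: Fri, 2040: Sun, 2041: Mon, 2042: Tue, 2043: Wed, 2044: Fri, 2045: Sat, 2046: Sun, 2047: Mon, 2048: Wed, 2049: Thu ✓, 2050: Fri
Thursdays: 2038, 2049.

2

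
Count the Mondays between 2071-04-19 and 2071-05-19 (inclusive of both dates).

5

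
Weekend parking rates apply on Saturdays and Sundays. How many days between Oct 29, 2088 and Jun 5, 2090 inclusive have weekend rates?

168

Oct 29, 2088 is a Friday.
That's 585 days from start to end, counting both.
585 = 7 × 83 + 4, so there are 83 full weeks plus 4 extra days.
Each full week contributes 2 weekend days (Sat, Sun): 83 × 2 = 166.
The 4 extra days are Friday, Saturday, Sunday, Monday — 2 of them qualify.
Total: 166 + 2 = 168.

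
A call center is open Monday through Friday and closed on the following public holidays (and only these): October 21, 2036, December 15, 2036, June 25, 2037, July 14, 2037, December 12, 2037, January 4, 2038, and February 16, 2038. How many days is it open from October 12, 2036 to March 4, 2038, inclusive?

October 12, 2036 is a Sunday.
From October 12, 2036 to March 4, 2038 is 509 days inclusive.
509 = 7 × 72 + 5, so there are 72 full weeks plus 5 extra days.
Each full week contributes 5 weekdays (Mon–Fri): 72 × 5 = 360.
The 5 extra days are Sunday, Monday, Tuesday, Wednesday, Thursday — 4 of them qualify.
Total: 360 + 4 = 364.
Holidays: October 21, 2036 (Tue); December 15, 2036 (Mon); June 25, 2037 (Thu); July 14, 2037 (Tue); December 12, 2037 (Sat); January 4, 2038 (Mon); February 16, 2038 (Tue).
6 of the 7 holidays fall on weekdays; the rest are weekends and were already excluded.
Business days: 364 − 6 = 358.

358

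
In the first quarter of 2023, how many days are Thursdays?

Jan 1, 2023 is a Sunday.
The range spans 90 days (inclusive of both endpoints).
90 = 7 × 12 + 6, so there are 12 full weeks plus 6 extra days.
Each full week contributes one Thursday: 12 so far.
The 6 extra days are Sunday, Monday, Tuesday, Wednesday, Thursday, Friday — 1 of them qualifies.
Total: 12 + 1 = 13.

13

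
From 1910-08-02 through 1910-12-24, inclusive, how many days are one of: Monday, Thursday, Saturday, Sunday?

82

1910-08-02 is a Tuesday.
From 1910-08-02 to 1910-12-24 is 145 days inclusive.
145 = 7 × 20 + 5, so there are 20 full weeks plus 5 extra days.
Each full week contributes 4 days from the set (Mon, Thu, Sat, Sun): 20 × 4 = 80.
The 5 extra days are Tuesday, Wednesday, Thursday, Friday, Saturday — 2 of them qualify.
Total: 80 + 2 = 82.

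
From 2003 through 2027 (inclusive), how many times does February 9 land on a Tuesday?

Day of week of February 9 in each year:
2003: Sun, 2004: Mon, 2005: Wed, 2006: Thu, 2007: Fri, 2008: Sat, 2009: Mon, 2010: Tue ✓, 2011: Wed, 2012: Thu, 2013: Sat, 2014: Sun, 2015: Mon, 2016: Tue ✓, 2017: Thu, 2018: Fri, 2019: Sat, 2020: Sun, 2021: Tue ✓, 2022: Wed, 2023: Thu, 2024: Fri, 2025: Sun, 2026: Mon, 2027: Tue ✓
Tuesdays: 2010, 2016, 2021, 2027.

4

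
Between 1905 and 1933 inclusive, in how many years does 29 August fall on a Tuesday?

Day of week of August 29 in each year:
1905: Tue ✓, 1906: Wed, 1907: Thu, 1908: Sat, 1909: Sun, 1910: Mon, 1911: Tue ✓, 1912: Thu, 1913: Fri, 1914: Sat, 1915: Sun, 1916: Tue ✓, 1917: Wed, 1918: Thu, 1919: Fri, 1920: Sun, 1921: Mon, 1922: Tue ✓, 1923: Wed, 1924: Fri, 1925: Sat, 1926: Sun, 1927: Mon, 1928: Wed, 1929: Thu, 1930: Fri, 1931: Sat, 1932: Mon, 1933: Tue ✓
Tuesdays: 1905, 1911, 1916, 1922, 1933.

5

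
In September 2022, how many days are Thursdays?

5

2022-09-01 is a Thursday.
From 2022-09-01 to 2022-09-30 is 30 days inclusive.
30 = 7 × 4 + 2, so there are 4 full weeks plus 2 extra days.
Each full week contributes one Thursday: 4 so far.
The 2 extra days are Thursday, Friday — 1 of them qualifies.
Total: 4 + 1 = 5.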